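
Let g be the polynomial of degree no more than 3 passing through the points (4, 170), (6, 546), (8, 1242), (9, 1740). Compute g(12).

Write g(n) = an^3 + bn^2 + cn + d. Substituting each data point gives a linear system:
  64a + 16b + 4c + d = 170
  216a + 36b + 6c + d = 546
  512a + 64b + 8c + d = 1242
  729a + 81b + 9c + d = 1740
Solving the system yields a = 2, b = 4, c = -4, d = -6.
So g(n) = 2n^3 + 4n^2 - 4n - 6.
Then g(12) = 3978.

3978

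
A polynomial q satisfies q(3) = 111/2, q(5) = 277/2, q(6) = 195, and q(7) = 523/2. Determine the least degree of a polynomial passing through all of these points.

Divided differences on the nodes 3, 5, 6, 7:
  order 0: 111/2  277/2  195  523/2
  order 1: 83/2  113/2  133/2
  order 2: 5  5
  order 3: 0
The order-2 divided differences are all 5 (nonzero) and every higher order vanishes, so the data lies on a polynomial of degree exactly 2.

2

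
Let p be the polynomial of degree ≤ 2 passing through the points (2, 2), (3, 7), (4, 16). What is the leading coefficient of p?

Write p(t) = at^2 + bt + c. Substituting each data point gives a linear system:
  4a + 2b + c = 2
  9a + 3b + c = 7
  16a + 4b + c = 16
Solving the system yields a = 2, b = -5, c = 4.
So p(t) = 2t² - 5t + 4.
The leading coefficient is 2.

2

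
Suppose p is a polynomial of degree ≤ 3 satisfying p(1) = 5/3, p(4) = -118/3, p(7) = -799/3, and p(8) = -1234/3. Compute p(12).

-1498

Write p(n) = an^3 + bn^2 + cn + d. Substituting each data point gives a linear system:
  a + b + c + d = 5/3
  64a + 16b + 4c + d = -118/3
  343a + 49b + 7c + d = -799/3
  512a + 64b + 8c + d = -1234/3
Solving the system yields a = -1, b = 5/3, c = -1, d = 2.
So p(n) = -n³ + (5/3)n² - n + 2.
Then p(12) = -1498.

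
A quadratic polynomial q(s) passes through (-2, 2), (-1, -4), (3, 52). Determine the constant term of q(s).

Write q(s) = as^2 + bs + c. Substituting each data point gives a linear system:
  4a - 2b + c = 2
  a - b + c = -4
  9a + 3b + c = 52
Solving the system yields a = 4, b = 6, c = -2.
So q(s) = 4s² + 6s - 2.
The constant term is -2.

-2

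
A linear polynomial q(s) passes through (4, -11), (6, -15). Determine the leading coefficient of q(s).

Write q(s) = as + b. Substituting each data point gives a linear system:
  4a + b = -11
  6a + b = -15
Solving the system yields a = -2, b = -3.
So q(s) = -2s - 3.
The leading coefficient is -2.

-2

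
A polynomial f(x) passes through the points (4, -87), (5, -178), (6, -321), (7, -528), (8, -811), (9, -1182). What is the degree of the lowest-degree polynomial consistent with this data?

3

Forward differences of the values at x = 4, 5, 6, 7, 8, 9:
  f  : -87  -178  -321  -528  -811  -1182
  Δ  : -91  -143  -207  -283  -371
  Δ^2: -52  -64  -76  -88
  Δ^3: -12  -12  -12
  Δ^4: 0  0
  Δ^5: 0
The third differences are constant (-12) and nonzero, while all higher differences vanish, so the minimal degree is 3.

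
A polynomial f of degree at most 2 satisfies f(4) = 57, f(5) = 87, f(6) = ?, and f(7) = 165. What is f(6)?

The 3 known points determine the degree-2 polynomial uniquely.
Write f(u) = au^2 + bu + c. Substituting each data point gives a linear system:
  16a + 4b + c = 57
  25a + 5b + c = 87
  49a + 7b + c = 165
Solving the system yields a = 3, b = 3, c = -3.
So f(u) = 3u² + 3u - 3.
Then f(6) = 123.

123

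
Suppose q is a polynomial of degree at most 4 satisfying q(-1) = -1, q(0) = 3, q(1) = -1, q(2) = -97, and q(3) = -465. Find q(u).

Using the Lagrange interpolation formula with nodes -1, 0, 1, 2, 3:
  L_0(u) = u(u - 1)(u - 2)(u - 3) / 24
  L_1(u) = (u + 1)(u - 1)(u - 2)(u - 3) / -6
  L_2(u) = (u + 1)u(u - 2)(u - 3) / 4
  L_3(u) = (u + 1)u(u - 1)(u - 3) / -6
  L_4(u) = (u + 1)u(u - 1)(u - 2) / 24
Then q(u) = -1·L_0(u) + 3·L_1(u) - 1·L_2(u) - 97·L_3(u) - 465·L_4(u).
Expanding and collecting terms gives q(u) = -4u^4 - 6u^3 + 6u + 3.
Check: q(1) = -1. ✓

q(u) = -4u^4 - 6u^3 + 6u + 3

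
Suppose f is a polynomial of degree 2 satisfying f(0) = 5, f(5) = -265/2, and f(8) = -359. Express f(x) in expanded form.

Write f(x) = ax^2 + bx + c. Substituting each data point gives a linear system:
  c = 5
  25a + 5b + c = -265/2
  64a + 8b + c = -359
Solving the system yields a = -6, b = 5/2, c = 5.
So f(x) = -6x^2 + (5/2)x + 5.
Check: f(0) = 5. ✓

f(x) = -6x^2 + (5/2)x + 5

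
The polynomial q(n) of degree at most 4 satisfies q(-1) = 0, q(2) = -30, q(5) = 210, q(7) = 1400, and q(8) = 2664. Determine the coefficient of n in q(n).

Write q(n) = an^4 + bn^3 + cn^2 + dn + e. Substituting each data point gives a linear system:
  a - b + c - d + e = 0
  16a + 8b + 4c + 2d + e = -30
  625a + 125b + 25c + 5d + e = 210
  2401a + 343b + 49c + 7d + e = 1400
  4096a + 512b + 64c + 8d + e = 2664
Solving the system yields a = 1, b = -2, c = -6, d = -3, e = 0.
So q(n) = n^4 - 2n^3 - 6n^2 - 3n.
The coefficient of n is -3.

-3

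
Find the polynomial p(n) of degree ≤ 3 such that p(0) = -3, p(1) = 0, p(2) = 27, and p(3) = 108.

p(n) = 5n^3 - 3n^2 + n - 3

Write p(n) = an^3 + bn^2 + cn + d. Substituting each data point gives a linear system:
  d = -3
  a + b + c + d = 0
  8a + 4b + 2c + d = 27
  27a + 9b + 3c + d = 108
Solving the system yields a = 5, b = -3, c = 1, d = -3.
So p(n) = 5n^3 - 3n^2 + n - 3.
Check: p(0) = -3. ✓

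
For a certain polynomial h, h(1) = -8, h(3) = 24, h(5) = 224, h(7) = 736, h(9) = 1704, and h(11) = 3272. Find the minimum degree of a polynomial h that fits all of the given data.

3

Forward differences of the values at x = 1, 3, 5, 7, 9, 11:
  h  : -8  24  224  736  1704  3272
  Δ  : 32  200  512  968  1568
  Δ^2: 168  312  456  600
  Δ^3: 144  144  144
  Δ^4: 0  0
  Δ^5: 0
The third differences are constant (144) and nonzero, while all higher differences vanish, so the minimal degree is 3.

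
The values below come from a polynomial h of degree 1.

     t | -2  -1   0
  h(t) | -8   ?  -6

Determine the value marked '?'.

On equispaced nodes a degree-1 polynomial has vanishing second forward difference, so
  h(-2) - 2·h(-1) + h(0) = 0.
Substituting the known values and solving for h(-1):
  -2·h(-1) = 14
  h(-1) = -7.

-7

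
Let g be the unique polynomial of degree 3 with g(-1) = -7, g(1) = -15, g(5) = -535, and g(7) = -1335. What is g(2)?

Using the Lagrange interpolation formula with nodes -1, 1, 5, 7:
  L_0(s) = (s - 1)(s - 5)(s - 7) / -96
  L_1(s) = (s + 1)(s - 5)(s - 7) / 48
  L_2(s) = (s + 1)(s - 1)(s - 7) / -48
  L_3(s) = (s + 1)(s - 1)(s - 5) / 96
Then g(s) = -7·L_0(s) - 15·L_1(s) - 535·L_2(s) - 1335·L_3(s).
Expanding and collecting terms gives g(s) = -3s^3 - 6s^2 - s - 5.
Evaluating at s = 2: g(2) = -55.

-55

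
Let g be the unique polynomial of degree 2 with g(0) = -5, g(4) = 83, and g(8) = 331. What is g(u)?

g(u) = 5u^2 + 2u - 5

Write g(u) = au^2 + bu + c. Substituting each data point gives a linear system:
  c = -5
  16a + 4b + c = 83
  64a + 8b + c = 331
Solving the system yields a = 5, b = 2, c = -5.
So g(u) = 5u² + 2u - 5.
Check: g(4) = 83. ✓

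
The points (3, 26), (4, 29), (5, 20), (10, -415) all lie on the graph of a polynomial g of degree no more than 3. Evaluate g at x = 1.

8

Write g(x) = ax^3 + bx^2 + cx + d. Substituting each data point gives a linear system:
  27a + 9b + 3c + d = 26
  64a + 16b + 4c + d = 29
  125a + 25b + 5c + d = 20
  1000a + 100b + 10c + d = -415
Solving the system yields a = -1, b = 6, c = -2, d = 5.
So g(x) = -x³ + 6x² - 2x + 5.
Then g(1) = 8.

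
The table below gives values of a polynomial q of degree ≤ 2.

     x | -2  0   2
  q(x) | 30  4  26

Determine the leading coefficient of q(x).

6

Write q(x) = ax^2 + bx + c. Substituting each data point gives a linear system:
  4a - 2b + c = 30
  c = 4
  4a + 2b + c = 26
Solving the system yields a = 6, b = -1, c = 4.
So q(x) = 6x² - x + 4.
The leading coefficient is 6.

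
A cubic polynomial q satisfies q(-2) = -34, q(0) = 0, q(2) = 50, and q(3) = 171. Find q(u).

q(u) = 6u^3 + 2u^2 - 3u

Write q(u) = au^3 + bu^2 + cu + d. Substituting each data point gives a linear system:
  -8a + 4b - 2c + d = -34
  d = 0
  8a + 4b + 2c + d = 50
  27a + 9b + 3c + d = 171
Solving the system yields a = 6, b = 2, c = -3, d = 0.
So q(u) = 6u^3 + 2u^2 - 3u.
Check: q(2) = 50. ✓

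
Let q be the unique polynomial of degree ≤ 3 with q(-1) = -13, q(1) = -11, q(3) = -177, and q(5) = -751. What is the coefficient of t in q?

6

Write q(t) = at^3 + bt^2 + ct + d. Substituting each data point gives a linear system:
  -a + b - c + d = -13
  a + b + c + d = -11
  27a + 9b + 3c + d = -177
  125a + 25b + 5c + d = -751
Solving the system yields a = -5, b = -6, c = 6, d = -6.
So q(t) = -5t³ - 6t² + 6t - 6.
The coefficient of t is 6.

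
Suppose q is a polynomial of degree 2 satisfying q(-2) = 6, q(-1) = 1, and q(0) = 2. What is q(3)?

Write q(n) = an^2 + bn + c. Substituting each data point gives a linear system:
  4a - 2b + c = 6
  a - b + c = 1
  c = 2
Solving the system yields a = 3, b = 4, c = 2.
So q(n) = 3n^2 + 4n + 2.
Then q(3) = 41.

41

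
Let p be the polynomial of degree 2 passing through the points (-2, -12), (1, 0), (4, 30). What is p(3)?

Forward differences of the values at s = -2, 1, 4:
  p  : -12  0  30
  Δ  : 12  30
  Δ^2: 18
The second differences are constant, confirming degree 2.
Interpolating (Newton forward form) and evaluating at s = 3 gives p(3) = 18.

18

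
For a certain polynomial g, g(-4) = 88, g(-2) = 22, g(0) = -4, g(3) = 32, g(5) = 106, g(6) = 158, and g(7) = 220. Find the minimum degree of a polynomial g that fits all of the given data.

Divided differences on the nodes -4, -2, 0, 3, 5, 6, 7:
  order 0: 88  22  -4  32  106  158  220
  order 1: -33  -13  12  37  52  62
  order 2: 5  5  5  5  5
  order 3: 0  0  0  0
  order 4: 0  0  0
  order 5: 0  0
  order 6: 0
The order-2 divided differences are all 5 (nonzero) and every higher order vanishes, so the data lies on a polynomial of degree exactly 2.

2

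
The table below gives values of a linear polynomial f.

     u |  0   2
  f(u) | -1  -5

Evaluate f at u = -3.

5

Using the Lagrange interpolation formula with nodes 0, 2:
  L_0(u) = (u - 2) / -2
  L_1(u) = u / 2
Then f(u) = -1·L_0(u) - 5·L_1(u).
Expanding and collecting terms gives f(u) = -2u - 1.
Evaluating at u = -3: f(-3) = 5.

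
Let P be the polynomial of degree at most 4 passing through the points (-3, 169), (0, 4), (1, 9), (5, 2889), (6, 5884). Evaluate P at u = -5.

Using the Lagrange interpolation formula with nodes -3, 0, 1, 5, 6:
  L_0(u) = u(u - 1)(u - 5)(u - 6) / 864
  L_1(u) = (u + 3)(u - 1)(u - 5)(u - 6) / -90
  L_2(u) = (u + 3)u(u - 5)(u - 6) / 80
  L_3(u) = (u + 3)u(u - 1)(u - 6) / -160
  L_4(u) = (u + 3)u(u - 1)(u - 5) / 270
Then P(u) = 169·L_0(u) + 4·L_1(u) + 9·L_2(u) + 2889·L_3(u) + 5884·L_4(u).
Expanding and collecting terms gives P(u) = 4u⁴ + 4u³ - 5u² + 2u + 4.
Evaluating at u = -5: P(-5) = 1869.

1869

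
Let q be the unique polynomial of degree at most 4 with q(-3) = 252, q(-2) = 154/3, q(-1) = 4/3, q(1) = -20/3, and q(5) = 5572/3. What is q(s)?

q(s) = 3s^4 + (1/3)s^2 - 4s - 6

Write q(s) = as^4 + bs^3 + cs^2 + ds + e. Substituting each data point gives a linear system:
  81a - 27b + 9c - 3d + e = 252
  16a - 8b + 4c - 2d + e = 154/3
  a - b + c - d + e = 4/3
  a + b + c + d + e = -20/3
  625a + 125b + 25c + 5d + e = 5572/3
Solving the system yields a = 3, b = 0, c = 1/3, d = -4, e = -6.
So q(s) = 3s^4 + (1/3)s^2 - 4s - 6.
Check: q(5) = 5572/3. ✓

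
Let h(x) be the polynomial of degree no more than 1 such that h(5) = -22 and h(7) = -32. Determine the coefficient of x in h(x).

-5

Write h(x) = ax + b. Substituting each data point gives a linear system:
  5a + b = -22
  7a + b = -32
Solving the system yields a = -5, b = 3.
So h(x) = -5x + 3.
The leading coefficient is -5.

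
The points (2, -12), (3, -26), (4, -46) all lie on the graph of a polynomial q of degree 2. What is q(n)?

Using the Lagrange interpolation formula with nodes 2, 3, 4:
  L_0(n) = (n - 3)(n - 4) / 2
  L_1(n) = (n - 2)(n - 4) / -1
  L_2(n) = (n - 2)(n - 3) / 2
Then q(n) = -12·L_0(n) - 26·L_1(n) - 46·L_2(n).
Expanding and collecting terms gives q(n) = -3n^2 + n - 2.
Check: q(2) = -12. ✓

q(n) = -3n^2 + n - 2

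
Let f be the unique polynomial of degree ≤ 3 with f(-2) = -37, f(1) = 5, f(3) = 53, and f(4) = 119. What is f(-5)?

Using the Lagrange interpolation formula with nodes -2, 1, 3, 4:
  L_0(s) = (s - 1)(s - 3)(s - 4) / -90
  L_1(s) = (s + 2)(s - 3)(s - 4) / 18
  L_2(s) = (s + 2)(s - 1)(s - 4) / -10
  L_3(s) = (s + 2)(s - 1)(s - 3) / 18
Then f(s) = -37·L_0(s) + 5·L_1(s) + 53·L_2(s) + 119·L_3(s).
Expanding and collecting terms gives f(s) = 2s^3 - 2s^2 + 6s - 1.
Evaluating at s = -5: f(-5) = -331.

-331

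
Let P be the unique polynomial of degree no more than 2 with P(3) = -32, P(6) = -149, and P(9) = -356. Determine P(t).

Write P(t) = at^2 + bt + c. Substituting each data point gives a linear system:
  9a + 3b + c = -32
  36a + 6b + c = -149
  81a + 9b + c = -356
Solving the system yields a = -5, b = 6, c = -5.
So P(t) = -5t² + 6t - 5.
Check: P(6) = -149. ✓

P(t) = -5t^2 + 6t - 5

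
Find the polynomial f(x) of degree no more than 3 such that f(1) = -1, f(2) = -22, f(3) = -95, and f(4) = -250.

f(x) = -5x^3 + 4x^2 + 2x - 2

Write f(x) = ax^3 + bx^2 + cx + d. Substituting each data point gives a linear system:
  a + b + c + d = -1
  8a + 4b + 2c + d = -22
  27a + 9b + 3c + d = -95
  64a + 16b + 4c + d = -250
Solving the system yields a = -5, b = 4, c = 2, d = -2.
So f(x) = -5x^3 + 4x^2 + 2x - 2.
Check: f(2) = -22. ✓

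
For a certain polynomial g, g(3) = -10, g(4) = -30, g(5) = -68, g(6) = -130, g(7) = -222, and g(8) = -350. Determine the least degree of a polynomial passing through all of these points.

3

Forward differences of the values at s = 3, 4, 5, 6, 7, 8:
  g  : -10  -30  -68  -130  -222  -350
  Δ  : -20  -38  -62  -92  -128
  Δ^2: -18  -24  -30  -36
  Δ^3: -6  -6  -6
  Δ^4: 0  0
  Δ^5: 0
The third differences are constant (-6) and nonzero, while all higher differences vanish, so the minimal degree is 3.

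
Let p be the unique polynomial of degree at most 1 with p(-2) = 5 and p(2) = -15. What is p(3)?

-20

Using the Lagrange interpolation formula with nodes -2, 2:
  L_0(n) = (n - 2) / -4
  L_1(n) = (n + 2) / 4
Then p(n) = 5·L_0(n) - 15·L_1(n).
Expanding and collecting terms gives p(n) = -5n - 5.
Evaluating at n = 3: p(3) = -20.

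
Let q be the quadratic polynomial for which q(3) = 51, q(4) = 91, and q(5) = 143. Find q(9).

Write q(x) = ax^2 + bx + c. Substituting each data point gives a linear system:
  9a + 3b + c = 51
  16a + 4b + c = 91
  25a + 5b + c = 143
Solving the system yields a = 6, b = -2, c = 3.
So q(x) = 6x^2 - 2x + 3.
Then q(9) = 471.

471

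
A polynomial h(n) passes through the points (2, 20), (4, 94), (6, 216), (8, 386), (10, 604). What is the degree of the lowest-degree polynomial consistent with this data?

2

Forward differences of the values at n = 2, 4, 6, 8, 10:
  h  : 20  94  216  386  604
  Δ  : 74  122  170  218
  Δ^2: 48  48  48
  Δ^3: 0  0
  Δ^4: 0
The second differences are constant (48) and nonzero, while all higher differences vanish, so the minimal degree is 2.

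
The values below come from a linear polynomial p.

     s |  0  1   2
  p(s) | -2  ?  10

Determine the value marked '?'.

4

The 2 known points determine the degree-1 polynomial uniquely.
Write p(s) = as + b. Substituting each data point gives a linear system:
  b = -2
  2a + b = 10
Solving the system yields a = 6, b = -2.
So p(s) = 6s - 2.
Then p(1) = 4.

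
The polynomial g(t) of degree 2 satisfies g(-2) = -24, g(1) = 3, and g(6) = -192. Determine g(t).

Using the Lagrange interpolation formula with nodes -2, 1, 6:
  L_0(t) = (t - 1)(t - 6) / 24
  L_1(t) = (t + 2)(t - 6) / -15
  L_2(t) = (t + 2)(t - 1) / 40
Then g(t) = -24·L_0(t) + 3·L_1(t) - 192·L_2(t).
Expanding and collecting terms gives g(t) = -6t^2 + 3t + 6.
Check: g(-2) = -24. ✓

g(t) = -6t^2 + 3t + 6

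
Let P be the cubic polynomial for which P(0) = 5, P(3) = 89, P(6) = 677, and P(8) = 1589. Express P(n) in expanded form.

P(n) = 3n^3 + n^2 - 2n + 5

Using the Lagrange interpolation formula with nodes 0, 3, 6, 8:
  L_0(n) = (n - 3)(n - 6)(n - 8) / -144
  L_1(n) = n(n - 6)(n - 8) / 45
  L_2(n) = n(n - 3)(n - 8) / -36
  L_3(n) = n(n - 3)(n - 6) / 80
Then P(n) = 5·L_0(n) + 89·L_1(n) + 677·L_2(n) + 1589·L_3(n).
Expanding and collecting terms gives P(n) = 3n^3 + n^2 - 2n + 5.
Check: P(8) = 1589. ✓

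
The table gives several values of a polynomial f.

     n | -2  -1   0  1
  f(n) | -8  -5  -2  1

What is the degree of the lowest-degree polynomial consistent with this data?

Forward differences of the values at n = -2, -1, 0, 1:
  f  : -8  -5  -2  1
  Δ  : 3  3  3
  Δ^2: 0  0
  Δ^3: 0
The first differences are constant (3) and nonzero, while all higher differences vanish, so the minimal degree is 1.

1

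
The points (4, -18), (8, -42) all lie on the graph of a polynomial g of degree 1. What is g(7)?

-36

Write g(t) = at + b. Substituting each data point gives a linear system:
  4a + b = -18
  8a + b = -42
Solving the system yields a = -6, b = 6.
So g(t) = -6t + 6.
Then g(7) = -36.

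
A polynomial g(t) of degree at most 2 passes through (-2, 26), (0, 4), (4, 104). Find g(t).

Write g(t) = at^2 + bt + c. Substituting each data point gives a linear system:
  4a - 2b + c = 26
  c = 4
  16a + 4b + c = 104
Solving the system yields a = 6, b = 1, c = 4.
So g(t) = 6t^2 + t + 4.
Check: g(-2) = 26. ✓

g(t) = 6t^2 + t + 4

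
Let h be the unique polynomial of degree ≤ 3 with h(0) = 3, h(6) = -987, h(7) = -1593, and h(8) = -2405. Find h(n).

h(n) = -5n^3 + 2n^2 + 3n + 3

Write h(n) = an^3 + bn^2 + cn + d. Substituting each data point gives a linear system:
  d = 3
  216a + 36b + 6c + d = -987
  343a + 49b + 7c + d = -1593
  512a + 64b + 8c + d = -2405
Solving the system yields a = -5, b = 2, c = 3, d = 3.
So h(n) = -5n^3 + 2n^2 + 3n + 3.
Check: h(8) = -2405. ✓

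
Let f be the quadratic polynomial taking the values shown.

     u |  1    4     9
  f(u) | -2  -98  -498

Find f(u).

f(u) = -6u^2 - 2u + 6

Write f(u) = au^2 + bu + c. Substituting each data point gives a linear system:
  a + b + c = -2
  16a + 4b + c = -98
  81a + 9b + c = -498
Solving the system yields a = -6, b = -2, c = 6.
So f(u) = -6u^2 - 2u + 6.
Check: f(4) = -98. ✓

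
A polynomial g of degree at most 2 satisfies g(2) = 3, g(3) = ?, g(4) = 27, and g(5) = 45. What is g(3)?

The 3 known points determine the degree-2 polynomial uniquely.
Write g(u) = au^2 + bu + c. Substituting each data point gives a linear system:
  4a + 2b + c = 3
  16a + 4b + c = 27
  25a + 5b + c = 45
Solving the system yields a = 2, b = 0, c = -5.
So g(u) = 2u² - 5.
Then g(3) = 13.

13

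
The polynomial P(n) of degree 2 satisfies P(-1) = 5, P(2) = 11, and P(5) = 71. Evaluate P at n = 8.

185

Using the Lagrange interpolation formula with nodes -1, 2, 5:
  L_0(n) = (n - 2)(n - 5) / 18
  L_1(n) = (n + 1)(n - 5) / -9
  L_2(n) = (n + 1)(n - 2) / 18
Then P(n) = 5·L_0(n) + 11·L_1(n) + 71·L_2(n).
Expanding and collecting terms gives P(n) = 3n^2 - n + 1.
Evaluating at n = 8: P(8) = 185.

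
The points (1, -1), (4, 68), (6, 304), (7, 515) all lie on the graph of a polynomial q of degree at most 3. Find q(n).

q(n) = 2n^3 - 3n^2 - 4n + 4

Using the Lagrange interpolation formula with nodes 1, 4, 6, 7:
  L_0(n) = (n - 4)(n - 6)(n - 7) / -90
  L_1(n) = (n - 1)(n - 6)(n - 7) / 18
  L_2(n) = (n - 1)(n - 4)(n - 7) / -10
  L_3(n) = (n - 1)(n - 4)(n - 6) / 18
Then q(n) = -1·L_0(n) + 68·L_1(n) + 304·L_2(n) + 515·L_3(n).
Expanding and collecting terms gives q(n) = 2n^3 - 3n^2 - 4n + 4.
Check: q(4) = 68. ✓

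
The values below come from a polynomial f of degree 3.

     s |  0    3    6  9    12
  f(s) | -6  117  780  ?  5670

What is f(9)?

2469

The 4 known points determine the degree-3 polynomial uniquely.
Write f(s) = as^3 + bs^2 + cs + d. Substituting each data point gives a linear system:
  d = -6
  27a + 9b + 3c + d = 117
  216a + 36b + 6c + d = 780
  1728a + 144b + 12c + d = 5670
Solving the system yields a = 3, b = 3, c = 5, d = -6.
So f(s) = 3s³ + 3s² + 5s - 6.
Then f(9) = 2469.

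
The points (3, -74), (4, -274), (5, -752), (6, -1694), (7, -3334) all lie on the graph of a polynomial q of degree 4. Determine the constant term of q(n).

-2

Write q(n) = an^4 + bn^3 + cn^2 + dn + e. Substituting each data point gives a linear system:
  81a + 27b + 9c + 3d + e = -74
  256a + 64b + 16c + 4d + e = -274
  625a + 125b + 25c + 5d + e = -752
  1296a + 216b + 36c + 6d + e = -1694
  2401a + 343b + 49c + 7d + e = -3334
Solving the system yields a = -2, b = 5, c = -5, d = 0, e = -2.
So q(n) = -2n⁴ + 5n³ - 5n² - 2.
The constant term is -2.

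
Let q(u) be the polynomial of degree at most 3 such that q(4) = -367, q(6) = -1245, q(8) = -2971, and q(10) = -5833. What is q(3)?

-156

Forward differences of the values at u = 4, 6, 8, 10:
  q  : -367  -1245  -2971  -5833
  Δ  : -878  -1726  -2862
  Δ^2: -848  -1136
  Δ^3: -288
The third differences are constant, confirming degree 3.
Interpolating (Newton forward form) and evaluating at u = 3 gives q(3) = -156.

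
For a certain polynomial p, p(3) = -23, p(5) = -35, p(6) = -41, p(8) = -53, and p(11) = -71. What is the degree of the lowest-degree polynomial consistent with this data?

1

Divided differences on the nodes 3, 5, 6, 8, 11:
  order 0: -23  -35  -41  -53  -71
  order 1: -6  -6  -6  -6
  order 2: 0  0  0
  order 3: 0  0
  order 4: 0
The order-1 divided differences are all -6 (nonzero) and every higher order vanishes, so the data lies on a polynomial of degree exactly 1.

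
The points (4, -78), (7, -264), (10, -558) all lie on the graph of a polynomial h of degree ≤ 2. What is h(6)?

-190

Forward differences of the values at u = 4, 7, 10:
  h  : -78  -264  -558
  Δ  : -186  -294
  Δ^2: -108
The second differences are constant, confirming degree 2.
Interpolating (Newton forward form) and evaluating at u = 6 gives h(6) = -190.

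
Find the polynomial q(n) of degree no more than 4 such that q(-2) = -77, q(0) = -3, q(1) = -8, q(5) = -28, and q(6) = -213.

Write q(n) = an^4 + bn^3 + cn^2 + dn + e. Substituting each data point gives a linear system:
  16a - 8b + 4c - 2d + e = -77
  e = -3
  a + b + c + d + e = -8
  625a + 125b + 25c + 5d + e = -28
  1296a + 216b + 36c + 6d + e = -213
Solving the system yields a = -1, b = 6, c = -5, d = -5, e = -3.
So q(n) = -n⁴ + 6n³ - 5n² - 5n - 3.
Check: q(1) = -8. ✓

q(n) = -n^4 + 6n^3 - 5n^2 - 5n - 3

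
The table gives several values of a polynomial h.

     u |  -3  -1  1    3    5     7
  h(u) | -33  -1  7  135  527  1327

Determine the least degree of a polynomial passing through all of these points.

Forward differences of the values at u = -3, -1, 1, 3, 5, 7:
  h  : -33  -1  7  135  527  1327
  Δ  : 32  8  128  392  800
  Δ^2: -24  120  264  408
  Δ^3: 144  144  144
  Δ^4: 0  0
  Δ^5: 0
The third differences are constant (144) and nonzero, while all higher differences vanish, so the minimal degree is 3.

3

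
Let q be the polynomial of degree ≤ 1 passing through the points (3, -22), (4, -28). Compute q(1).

Using the Lagrange interpolation formula with nodes 3, 4:
  L_0(u) = (u - 4) / -1
  L_1(u) = (u - 3) / 1
Then q(u) = -22·L_0(u) - 28·L_1(u).
Expanding and collecting terms gives q(u) = -6u - 4.
Evaluating at u = 1: q(1) = -10.

-10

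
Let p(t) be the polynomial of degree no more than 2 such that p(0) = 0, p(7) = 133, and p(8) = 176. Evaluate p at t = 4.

40

Using the Lagrange interpolation formula with nodes 0, 7, 8:
  L_0(t) = (t - 7)(t - 8) / 56
  L_1(t) = t(t - 8) / -7
  L_2(t) = t(t - 7) / 8
Then p(t) = 0·L_0(t) + 133·L_1(t) + 176·L_2(t).
Expanding and collecting terms gives p(t) = 3t^2 - 2t.
Evaluating at t = 4: p(4) = 40.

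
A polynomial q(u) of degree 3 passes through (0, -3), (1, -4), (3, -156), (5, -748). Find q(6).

-1299

Using the Lagrange interpolation formula with nodes 0, 1, 3, 5:
  L_0(u) = (u - 1)(u - 3)(u - 5) / -15
  L_1(u) = u(u - 3)(u - 5) / 8
  L_2(u) = u(u - 1)(u - 5) / -12
  L_3(u) = u(u - 1)(u - 3) / 40
Then q(u) = -3·L_0(u) - 4·L_1(u) - 156·L_2(u) - 748·L_3(u).
Expanding and collecting terms gives q(u) = -6u³ - u² + 6u - 3.
Evaluating at u = 6: q(6) = -1299.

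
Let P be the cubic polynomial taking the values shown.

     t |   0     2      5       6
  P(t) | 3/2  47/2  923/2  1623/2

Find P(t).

Write P(t) = at^3 + bt^2 + ct + d. Substituting each data point gives a linear system:
  d = 3/2
  8a + 4b + 2c + d = 47/2
  125a + 25b + 5c + d = 923/2
  216a + 36b + 6c + d = 1623/2
Solving the system yields a = 4, b = -1, c = -3, d = 3/2.
So P(t) = 4t³ - t² - 3t + 3/2.
Check: P(2) = 47/2. ✓

P(t) = 4t^3 - t^2 - 3t + 3/2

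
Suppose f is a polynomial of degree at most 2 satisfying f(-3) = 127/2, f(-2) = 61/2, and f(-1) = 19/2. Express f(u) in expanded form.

f(u) = 6u^2 - 3u + 1/2

Write f(u) = au^2 + bu + c. Substituting each data point gives a linear system:
  9a - 3b + c = 127/2
  4a - 2b + c = 61/2
  a - b + c = 19/2
Solving the system yields a = 6, b = -3, c = 1/2.
So f(u) = 6u² - 3u + 1/2.
Check: f(-2) = 61/2. ✓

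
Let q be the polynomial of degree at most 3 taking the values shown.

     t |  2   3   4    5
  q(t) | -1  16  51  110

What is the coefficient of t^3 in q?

Write q(t) = at^3 + bt^2 + ct + d. Substituting each data point gives a linear system:
  8a + 4b + 2c + d = -1
  27a + 9b + 3c + d = 16
  64a + 16b + 4c + d = 51
  125a + 25b + 5c + d = 110
Solving the system yields a = 1, b = 0, c = -2, d = -5.
So q(t) = t^3 - 2t - 5.
The leading coefficient is 1.

1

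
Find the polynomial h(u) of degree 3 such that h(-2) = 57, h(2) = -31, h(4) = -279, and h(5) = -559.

h(u) = -5u^3 + 3u^2 - 2u + 1

Using the Lagrange interpolation formula with nodes -2, 2, 4, 5:
  L_0(u) = (u - 2)(u - 4)(u - 5) / -168
  L_1(u) = (u + 2)(u - 4)(u - 5) / 24
  L_2(u) = (u + 2)(u - 2)(u - 5) / -12
  L_3(u) = (u + 2)(u - 2)(u - 4) / 21
Then h(u) = 57·L_0(u) - 31·L_1(u) - 279·L_2(u) - 559·L_3(u).
Expanding and collecting terms gives h(u) = -5u^3 + 3u^2 - 2u + 1.
Check: h(2) = -31. ✓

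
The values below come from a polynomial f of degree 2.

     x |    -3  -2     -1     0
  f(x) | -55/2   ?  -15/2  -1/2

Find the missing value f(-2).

On equispaced nodes a degree-2 polynomial has vanishing third forward difference, so
  - f(-3) + 3·f(-2) - 3·f(-1) + f(0) = 0.
Substituting the known values and solving for f(-2):
  3·f(-2) = -99/2
  f(-2) = -33/2.

-33/2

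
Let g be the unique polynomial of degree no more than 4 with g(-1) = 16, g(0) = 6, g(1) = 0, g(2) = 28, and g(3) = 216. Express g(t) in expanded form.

g(t) = 4t^4 - 3t^3 - 2t^2 - 5t + 6

Write g(t) = at^4 + bt^3 + ct^2 + dt + e. Substituting each data point gives a linear system:
  a - b + c - d + e = 16
  e = 6
  a + b + c + d + e = 0
  16a + 8b + 4c + 2d + e = 28
  81a + 27b + 9c + 3d + e = 216
Solving the system yields a = 4, b = -3, c = -2, d = -5, e = 6.
So g(t) = 4t^4 - 3t^3 - 2t^2 - 5t + 6.
Check: g(2) = 28. ✓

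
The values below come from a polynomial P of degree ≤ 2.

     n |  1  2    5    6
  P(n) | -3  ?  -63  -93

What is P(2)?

-9

The 3 known points determine the degree-2 polynomial uniquely.
Write P(n) = an^2 + bn + c. Substituting each data point gives a linear system:
  a + b + c = -3
  25a + 5b + c = -63
  36a + 6b + c = -93
Solving the system yields a = -3, b = 3, c = -3.
So P(n) = -3n^2 + 3n - 3.
Then P(2) = -9.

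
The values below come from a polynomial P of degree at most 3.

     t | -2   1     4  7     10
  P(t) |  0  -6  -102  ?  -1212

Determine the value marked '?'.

The 4 known points determine the degree-3 polynomial uniquely.
Write P(t) = at^3 + bt^2 + ct + d. Substituting each data point gives a linear system:
  -8a + 4b - 2c + d = 0
  a + b + c + d = -6
  64a + 16b + 4c + d = -102
  1000a + 100b + 10c + d = -1212
Solving the system yields a = -1, b = -2, c = -1, d = -2.
So P(t) = -t³ - 2t² - t - 2.
Then P(7) = -450.

-450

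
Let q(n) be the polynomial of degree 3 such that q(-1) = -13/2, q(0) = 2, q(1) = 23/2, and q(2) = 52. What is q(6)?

Write q(n) = an^3 + bn^2 + cn + d. Substituting each data point gives a linear system:
  -a + b - c + d = -13/2
  d = 2
  a + b + c + d = 23/2
  8a + 4b + 2c + d = 52
Solving the system yields a = 5, b = 1/2, c = 4, d = 2.
So q(n) = 5n³ + (1/2)n² + 4n + 2.
Then q(6) = 1124.

1124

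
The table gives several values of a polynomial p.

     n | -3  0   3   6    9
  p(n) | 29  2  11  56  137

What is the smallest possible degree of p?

2

Forward differences of the values at n = -3, 0, 3, 6, 9:
  p  : 29  2  11  56  137
  Δ  : -27  9  45  81
  Δ^2: 36  36  36
  Δ^3: 0  0
  Δ^4: 0
The second differences are constant (36) and nonzero, while all higher differences vanish, so the minimal degree is 2.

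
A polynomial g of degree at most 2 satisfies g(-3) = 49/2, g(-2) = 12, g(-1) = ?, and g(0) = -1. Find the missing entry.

7/2

The 3 known points determine the degree-2 polynomial uniquely.
Write g(t) = at^2 + bt + c. Substituting each data point gives a linear system:
  9a - 3b + c = 49/2
  4a - 2b + c = 12
  c = -1
Solving the system yields a = 2, b = -5/2, c = -1.
So g(t) = 2t^2 - (5/2)t - 1.
Then g(-1) = 7/2.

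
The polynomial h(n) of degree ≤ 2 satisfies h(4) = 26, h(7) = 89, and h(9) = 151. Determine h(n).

Using the Lagrange interpolation formula with nodes 4, 7, 9:
  L_0(n) = (n - 7)(n - 9) / 15
  L_1(n) = (n - 4)(n - 9) / -6
  L_2(n) = (n - 4)(n - 7) / 10
Then h(n) = 26·L_0(n) + 89·L_1(n) + 151·L_2(n).
Expanding and collecting terms gives h(n) = 2n^2 - n - 2.
Check: h(7) = 89. ✓

h(n) = 2n^2 - n - 2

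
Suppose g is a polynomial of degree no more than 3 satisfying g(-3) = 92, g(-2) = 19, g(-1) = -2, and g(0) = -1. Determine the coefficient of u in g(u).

2

Write g(u) = au^3 + bu^2 + cu + d. Substituting each data point gives a linear system:
  -27a + 9b - 3c + d = 92
  -8a + 4b - 2c + d = 19
  -a + b - c + d = -2
  d = -1
Solving the system yields a = -5, b = -4, c = 2, d = -1.
So g(u) = -5u³ - 4u² + 2u - 1.
The coefficient of u is 2.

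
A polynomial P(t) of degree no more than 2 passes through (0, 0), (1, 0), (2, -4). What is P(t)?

P(t) = -2t^2 + 2t

Write P(t) = at^2 + bt + c. Substituting each data point gives a linear system:
  c = 0
  a + b + c = 0
  4a + 2b + c = -4
Solving the system yields a = -2, b = 2, c = 0.
So P(t) = -2t^2 + 2t.
Check: P(2) = -4. ✓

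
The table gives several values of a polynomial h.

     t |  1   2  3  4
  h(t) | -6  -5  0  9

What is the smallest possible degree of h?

Forward differences of the values at t = 1, 2, 3, 4:
  h  : -6  -5  0  9
  Δ  : 1  5  9
  Δ^2: 4  4
  Δ^3: 0
The second differences are constant (4) and nonzero, while all higher differences vanish, so the minimal degree is 2.

2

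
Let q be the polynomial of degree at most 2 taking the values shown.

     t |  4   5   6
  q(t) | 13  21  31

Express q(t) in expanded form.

q(t) = t^2 - t + 1

Using the Lagrange interpolation formula with nodes 4, 5, 6:
  L_0(t) = (t - 5)(t - 6) / 2
  L_1(t) = (t - 4)(t - 6) / -1
  L_2(t) = (t - 4)(t - 5) / 2
Then q(t) = 13·L_0(t) + 21·L_1(t) + 31·L_2(t).
Expanding and collecting terms gives q(t) = t^2 - t + 1.
Check: q(6) = 31. ✓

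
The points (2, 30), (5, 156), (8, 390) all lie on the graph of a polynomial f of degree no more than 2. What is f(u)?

Write f(u) = au^2 + bu + c. Substituting each data point gives a linear system:
  4a + 2b + c = 30
  25a + 5b + c = 156
  64a + 8b + c = 390
Solving the system yields a = 6, b = 0, c = 6.
So f(u) = 6u^2 + 6.
Check: f(5) = 156. ✓

f(u) = 6u^2 + 6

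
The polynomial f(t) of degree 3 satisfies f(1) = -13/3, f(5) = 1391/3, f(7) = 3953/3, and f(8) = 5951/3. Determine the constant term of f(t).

-3

Write f(t) = at^3 + bt^2 + ct + d. Substituting each data point gives a linear system:
  a + b + c + d = -13/3
  125a + 25b + 5c + d = 1391/3
  343a + 49b + 7c + d = 3953/3
  512a + 64b + 8c + d = 5951/3
Solving the system yields a = 4, b = -1/3, c = -5, d = -3.
So f(t) = 4t^3 - (1/3)t^2 - 5t - 3.
The constant term is -3.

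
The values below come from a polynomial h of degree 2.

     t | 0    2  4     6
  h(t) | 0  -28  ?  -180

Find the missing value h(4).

-88

On equispaced nodes a degree-2 polynomial has vanishing third forward difference, so
  - h(0) + 3·h(2) - 3·h(4) + h(6) = 0.
Substituting the known values and solving for h(4):
  -3·h(4) = 264
  h(4) = -88.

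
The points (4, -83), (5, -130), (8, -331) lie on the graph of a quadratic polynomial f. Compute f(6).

Write f(n) = an^2 + bn + c. Substituting each data point gives a linear system:
  16a + 4b + c = -83
  25a + 5b + c = -130
  64a + 8b + c = -331
Solving the system yields a = -5, b = -2, c = 5.
So f(n) = -5n² - 2n + 5.
Then f(6) = -187.

-187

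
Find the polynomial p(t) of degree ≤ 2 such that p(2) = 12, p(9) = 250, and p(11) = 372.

p(t) = 3t^2 + t - 2

Using the Lagrange interpolation formula with nodes 2, 9, 11:
  L_0(t) = (t - 9)(t - 11) / 63
  L_1(t) = (t - 2)(t - 11) / -14
  L_2(t) = (t - 2)(t - 9) / 18
Then p(t) = 12·L_0(t) + 250·L_1(t) + 372·L_2(t).
Expanding and collecting terms gives p(t) = 3t^2 + t - 2.
Check: p(9) = 250. ✓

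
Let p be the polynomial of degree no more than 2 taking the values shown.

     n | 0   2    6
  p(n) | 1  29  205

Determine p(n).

Using the Lagrange interpolation formula with nodes 0, 2, 6:
  L_0(n) = (n - 2)(n - 6) / 12
  L_1(n) = n(n - 6) / -8
  L_2(n) = n(n - 2) / 24
Then p(n) = 1·L_0(n) + 29·L_1(n) + 205·L_2(n).
Expanding and collecting terms gives p(n) = 5n^2 + 4n + 1.
Check: p(0) = 1. ✓

p(n) = 5n^2 + 4n + 1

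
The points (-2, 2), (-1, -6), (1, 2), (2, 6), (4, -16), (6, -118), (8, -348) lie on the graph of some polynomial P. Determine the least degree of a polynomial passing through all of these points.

3

Divided differences on the nodes -2, -1, 1, 2, 4, 6, 8:
  order 0: 2  -6  2  6  -16  -118  -348
  order 1: -8  4  4  -11  -51  -115
  order 2: 4  0  -5  -10  -16
  order 3: -1  -1  -1  -1
  order 4: 0  0  0
  order 5: 0  0
  order 6: 0
The order-3 divided differences are all -1 (nonzero) and every higher order vanishes, so the data lies on a polynomial of degree exactly 3.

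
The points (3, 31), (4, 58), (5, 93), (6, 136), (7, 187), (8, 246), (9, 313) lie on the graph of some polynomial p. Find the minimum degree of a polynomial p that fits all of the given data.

Forward differences of the values at s = 3, 4, 5, 6, 7, 8, 9:
  p  : 31  58  93  136  187  246  313
  Δ  : 27  35  43  51  59  67
  Δ^2: 8  8  8  8  8
  Δ^3: 0  0  0  0
  Δ^4: 0  0  0
  Δ^5: 0  0
  Δ^6: 0
The second differences are constant (8) and nonzero, while all higher differences vanish, so the minimal degree is 2.

2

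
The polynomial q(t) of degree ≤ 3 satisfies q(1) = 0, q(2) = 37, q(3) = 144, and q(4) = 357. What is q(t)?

Using the Lagrange interpolation formula with nodes 1, 2, 3, 4:
  L_0(t) = (t - 2)(t - 3)(t - 4) / -6
  L_1(t) = (t - 1)(t - 3)(t - 4) / 2
  L_2(t) = (t - 1)(t - 2)(t - 4) / -2
  L_3(t) = (t - 1)(t - 2)(t - 3) / 6
Then q(t) = 0·L_0(t) + 37·L_1(t) + 144·L_2(t) + 357·L_3(t).
Expanding and collecting terms gives q(t) = 6t^3 - t^2 - 2t - 3.
Check: q(3) = 144. ✓

q(t) = 6t^3 - t^2 - 2t - 3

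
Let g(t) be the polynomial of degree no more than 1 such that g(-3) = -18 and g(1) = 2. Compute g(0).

-3

Using the Lagrange interpolation formula with nodes -3, 1:
  L_0(t) = (t - 1) / -4
  L_1(t) = (t + 3) / 4
Then g(t) = -18·L_0(t) + 2·L_1(t).
Expanding and collecting terms gives g(t) = 5t - 3.
Evaluating at t = 0: g(0) = -3.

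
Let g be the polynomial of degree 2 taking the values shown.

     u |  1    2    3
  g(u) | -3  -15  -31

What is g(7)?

Write g(u) = au^2 + bu + c. Substituting each data point gives a linear system:
  a + b + c = -3
  4a + 2b + c = -15
  9a + 3b + c = -31
Solving the system yields a = -2, b = -6, c = 5.
So g(u) = -2u^2 - 6u + 5.
Then g(7) = -135.

-135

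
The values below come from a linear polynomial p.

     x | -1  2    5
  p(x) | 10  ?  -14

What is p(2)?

-2

On equispaced nodes a degree-1 polynomial has vanishing second forward difference, so
  p(-1) - 2·p(2) + p(5) = 0.
Substituting the known values and solving for p(2):
  -2·p(2) = 4
  p(2) = -2.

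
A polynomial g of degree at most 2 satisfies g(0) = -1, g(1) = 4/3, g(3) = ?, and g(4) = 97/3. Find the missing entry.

The 3 known points determine the degree-2 polynomial uniquely.
Write g(u) = au^2 + bu + c. Substituting each data point gives a linear system:
  c = -1
  a + b + c = 4/3
  16a + 4b + c = 97/3
Solving the system yields a = 2, b = 1/3, c = -1.
So g(u) = 2u^2 + (1/3)u - 1.
Then g(3) = 18.

18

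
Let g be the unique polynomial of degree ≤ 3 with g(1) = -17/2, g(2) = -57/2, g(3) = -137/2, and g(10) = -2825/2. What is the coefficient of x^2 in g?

Write g(x) = ax^3 + bx^2 + cx + d. Substituting each data point gives a linear system:
  a + b + c + d = -17/2
  8a + 4b + 2c + d = -57/2
  27a + 9b + 3c + d = -137/2
  1000a + 100b + 10c + d = -2825/2
Solving the system yields a = -1, b = -4, c = -1, d = -5/2.
So g(x) = -x^3 - 4x^2 - x - 5/2.
The coefficient of x^2 is -4.

-4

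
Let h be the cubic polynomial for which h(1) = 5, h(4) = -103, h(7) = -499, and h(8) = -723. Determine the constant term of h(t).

Write h(t) = at^3 + bt^2 + ct + d. Substituting each data point gives a linear system:
  a + b + c + d = 5
  64a + 16b + 4c + d = -103
  343a + 49b + 7c + d = -499
  512a + 64b + 8c + d = -723
Solving the system yields a = -1, b = -4, c = 5, d = 5.
So h(t) = -t³ - 4t² + 5t + 5.
The constant term is 5.

5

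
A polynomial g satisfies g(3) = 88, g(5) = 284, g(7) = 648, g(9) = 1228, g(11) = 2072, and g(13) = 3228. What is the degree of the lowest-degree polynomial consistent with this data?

Forward differences of the values at x = 3, 5, 7, 9, 11, 13:
  g  : 88  284  648  1228  2072  3228
  Δ  : 196  364  580  844  1156
  Δ^2: 168  216  264  312
  Δ^3: 48  48  48
  Δ^4: 0  0
  Δ^5: 0
The third differences are constant (48) and nonzero, while all higher differences vanish, so the minimal degree is 3.

3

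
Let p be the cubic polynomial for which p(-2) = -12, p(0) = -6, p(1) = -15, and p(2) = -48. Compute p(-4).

Write p(u) = au^3 + bu^2 + cu + d. Substituting each data point gives a linear system:
  -8a + 4b - 2c + d = -12
  d = -6
  a + b + c + d = -15
  8a + 4b + 2c + d = -48
Solving the system yields a = -2, b = -6, c = -1, d = -6.
So p(u) = -2u^3 - 6u^2 - u - 6.
Then p(-4) = 30.

30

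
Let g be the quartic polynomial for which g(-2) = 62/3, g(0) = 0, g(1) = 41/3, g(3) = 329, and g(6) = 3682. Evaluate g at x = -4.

Write g(x) = ax^4 + bx^3 + cx^2 + dx + e. Substituting each data point gives a linear system:
  16a - 8b + 4c - 2d + e = 62/3
  e = 0
  a + b + c + d + e = 41/3
  81a + 27b + 9c + 3d + e = 329
  1296a + 216b + 36c + 6d + e = 3682
Solving the system yields a = 2, b = 4, c = 6, d = 5/3, e = 0.
So g(x) = 2x⁴ + 4x³ + 6x² + (5/3)x.
Then g(-4) = 1036/3.

1036/3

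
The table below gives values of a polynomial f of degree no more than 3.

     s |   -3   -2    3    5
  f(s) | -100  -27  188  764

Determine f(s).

f(s) = 5s^3 + 5s^2 + 3s - 1

Using the Lagrange interpolation formula with nodes -3, -2, 3, 5:
  L_0(s) = (s + 2)(s - 3)(s - 5) / -48
  L_1(s) = (s + 3)(s - 3)(s - 5) / 35
  L_2(s) = (s + 3)(s + 2)(s - 5) / -60
  L_3(s) = (s + 3)(s + 2)(s - 3) / 112
Then f(s) = -100·L_0(s) - 27·L_1(s) + 188·L_2(s) + 764·L_3(s).
Expanding and collecting terms gives f(s) = 5s^3 + 5s^2 + 3s - 1.
Check: f(-3) = -100. ✓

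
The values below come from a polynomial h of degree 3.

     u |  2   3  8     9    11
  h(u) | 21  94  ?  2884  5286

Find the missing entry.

2019

The 4 known points determine the degree-3 polynomial uniquely.
Write h(u) = au^3 + bu^2 + cu + d. Substituting each data point gives a linear system:
  8a + 4b + 2c + d = 21
  27a + 9b + 3c + d = 94
  729a + 81b + 9c + d = 2884
  1331a + 121b + 11c + d = 5286
Solving the system yields a = 4, b = 0, c = -3, d = -5.
So h(u) = 4u^3 - 3u - 5.
Then h(8) = 2019.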